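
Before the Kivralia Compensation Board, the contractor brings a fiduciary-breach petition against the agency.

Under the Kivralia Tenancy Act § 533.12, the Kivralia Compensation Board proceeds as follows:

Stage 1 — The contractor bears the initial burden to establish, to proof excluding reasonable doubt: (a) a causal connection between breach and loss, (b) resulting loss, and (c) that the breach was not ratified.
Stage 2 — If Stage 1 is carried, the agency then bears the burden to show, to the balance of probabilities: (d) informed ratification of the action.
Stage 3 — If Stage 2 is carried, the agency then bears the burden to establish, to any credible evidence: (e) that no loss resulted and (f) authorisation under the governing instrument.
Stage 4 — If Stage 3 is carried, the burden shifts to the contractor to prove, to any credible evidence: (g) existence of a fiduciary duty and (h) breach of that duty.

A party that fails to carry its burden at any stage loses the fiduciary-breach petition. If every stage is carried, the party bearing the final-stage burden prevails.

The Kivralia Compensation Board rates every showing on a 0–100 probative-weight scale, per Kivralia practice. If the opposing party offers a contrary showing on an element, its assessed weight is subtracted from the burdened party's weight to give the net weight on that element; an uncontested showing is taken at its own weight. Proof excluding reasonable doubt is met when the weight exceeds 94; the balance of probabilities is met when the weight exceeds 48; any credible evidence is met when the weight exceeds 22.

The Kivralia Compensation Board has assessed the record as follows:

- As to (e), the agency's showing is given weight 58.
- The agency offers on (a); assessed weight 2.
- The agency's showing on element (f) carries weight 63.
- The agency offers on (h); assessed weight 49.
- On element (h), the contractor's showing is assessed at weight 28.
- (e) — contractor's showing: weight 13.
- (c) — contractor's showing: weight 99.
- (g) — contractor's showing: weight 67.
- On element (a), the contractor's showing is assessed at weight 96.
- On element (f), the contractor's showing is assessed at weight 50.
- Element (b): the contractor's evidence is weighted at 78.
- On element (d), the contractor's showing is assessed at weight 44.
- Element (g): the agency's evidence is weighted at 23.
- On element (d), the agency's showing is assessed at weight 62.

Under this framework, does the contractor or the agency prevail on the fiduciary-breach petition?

At Stage 1 the contractor must meet proof excluding reasonable doubt (weight exceeds 94): on (a) the weight is 96 less the opposing 2 gives net 94, which does not exceed 94, so (a) does not meet the standard; on (b) the weight is 78, which does not exceed 94, so (b) does not meet the standard; on (c) the weight is 99, which does exceed 94, so (c) meets the standard.
  Stage 1 not carried; the contractor fails its burden.
The analysis ends at Stage 1; the agency prevails.

agency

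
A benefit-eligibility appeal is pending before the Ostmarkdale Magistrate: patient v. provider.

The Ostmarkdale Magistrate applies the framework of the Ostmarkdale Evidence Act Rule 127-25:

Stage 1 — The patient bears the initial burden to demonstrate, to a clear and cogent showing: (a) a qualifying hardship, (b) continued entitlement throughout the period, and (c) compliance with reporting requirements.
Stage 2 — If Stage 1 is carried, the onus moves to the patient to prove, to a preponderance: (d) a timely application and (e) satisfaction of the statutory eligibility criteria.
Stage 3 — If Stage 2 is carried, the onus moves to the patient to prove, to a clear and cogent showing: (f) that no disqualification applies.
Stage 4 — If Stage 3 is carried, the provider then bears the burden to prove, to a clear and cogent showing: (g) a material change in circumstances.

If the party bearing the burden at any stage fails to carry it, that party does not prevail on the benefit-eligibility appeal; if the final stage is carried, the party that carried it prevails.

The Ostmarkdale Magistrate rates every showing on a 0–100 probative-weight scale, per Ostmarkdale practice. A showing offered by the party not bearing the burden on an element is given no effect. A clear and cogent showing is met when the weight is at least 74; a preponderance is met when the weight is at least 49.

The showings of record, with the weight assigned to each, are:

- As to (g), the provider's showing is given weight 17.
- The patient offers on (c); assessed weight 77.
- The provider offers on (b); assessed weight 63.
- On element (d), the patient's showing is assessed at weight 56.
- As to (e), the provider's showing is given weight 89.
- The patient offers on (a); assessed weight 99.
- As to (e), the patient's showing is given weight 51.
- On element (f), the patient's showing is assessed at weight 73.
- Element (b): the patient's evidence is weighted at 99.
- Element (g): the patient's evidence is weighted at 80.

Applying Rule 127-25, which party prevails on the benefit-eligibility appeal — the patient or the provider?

provider

At Stage 1 the patient must meet a clear and cogent showing (weight is at least 74): on (a) the weight is 99, which does reach 74, so (a) meets the standard; on (b) the weight is 99 (the provider's 63 is given no effect), ≥ 74, so (b) meets the standard; on (c) the weight is 77, ≥ 74, so (c) meets the standard.
  Stage 1 is satisfied; the patient continues to bear the burden.
At Stage 2 the patient must meet a preponderance (weight is at least 49): on (d) the weight is 56, ≥ 49, so (d) meets the standard; on (e) the weight is 51 (the provider's 89 is given no effect), which does reach 49, so (e) meets the standard.
  Stage 2 carried; the burden remains with the patient.
At Stage 3 the patient must meet a clear and cogent showing (weight is at least 74): on (f) the weight is 73, < 74, so (f) does not meet the standard.
  Not every element is met, so the patient fails to carry Stage 3.
The provider prevails.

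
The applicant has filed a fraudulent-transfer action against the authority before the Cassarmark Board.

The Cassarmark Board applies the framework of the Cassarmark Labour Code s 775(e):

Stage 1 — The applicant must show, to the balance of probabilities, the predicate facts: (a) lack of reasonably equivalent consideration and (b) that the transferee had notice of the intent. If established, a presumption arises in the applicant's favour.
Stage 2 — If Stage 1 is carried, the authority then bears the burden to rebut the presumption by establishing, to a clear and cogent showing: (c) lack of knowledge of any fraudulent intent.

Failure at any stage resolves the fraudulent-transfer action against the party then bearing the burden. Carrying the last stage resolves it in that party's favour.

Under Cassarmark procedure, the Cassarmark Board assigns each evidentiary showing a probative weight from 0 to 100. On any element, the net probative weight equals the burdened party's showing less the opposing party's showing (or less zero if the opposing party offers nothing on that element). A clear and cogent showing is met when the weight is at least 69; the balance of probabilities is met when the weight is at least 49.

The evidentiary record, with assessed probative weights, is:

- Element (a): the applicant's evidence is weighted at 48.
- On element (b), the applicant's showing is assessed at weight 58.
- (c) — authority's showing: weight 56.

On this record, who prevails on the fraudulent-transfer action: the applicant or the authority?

At Stage 1 the applicant must meet the balance of probabilities (weight is at least 49): on (a) the weight is 48, which does not reach 49, so (a) does not meet the standard; on (b) the weight is 58, which does reach 49, so (b) meets the standard.
  Stage 1 not carried; the applicant fails its burden.
The authority prevails.

authority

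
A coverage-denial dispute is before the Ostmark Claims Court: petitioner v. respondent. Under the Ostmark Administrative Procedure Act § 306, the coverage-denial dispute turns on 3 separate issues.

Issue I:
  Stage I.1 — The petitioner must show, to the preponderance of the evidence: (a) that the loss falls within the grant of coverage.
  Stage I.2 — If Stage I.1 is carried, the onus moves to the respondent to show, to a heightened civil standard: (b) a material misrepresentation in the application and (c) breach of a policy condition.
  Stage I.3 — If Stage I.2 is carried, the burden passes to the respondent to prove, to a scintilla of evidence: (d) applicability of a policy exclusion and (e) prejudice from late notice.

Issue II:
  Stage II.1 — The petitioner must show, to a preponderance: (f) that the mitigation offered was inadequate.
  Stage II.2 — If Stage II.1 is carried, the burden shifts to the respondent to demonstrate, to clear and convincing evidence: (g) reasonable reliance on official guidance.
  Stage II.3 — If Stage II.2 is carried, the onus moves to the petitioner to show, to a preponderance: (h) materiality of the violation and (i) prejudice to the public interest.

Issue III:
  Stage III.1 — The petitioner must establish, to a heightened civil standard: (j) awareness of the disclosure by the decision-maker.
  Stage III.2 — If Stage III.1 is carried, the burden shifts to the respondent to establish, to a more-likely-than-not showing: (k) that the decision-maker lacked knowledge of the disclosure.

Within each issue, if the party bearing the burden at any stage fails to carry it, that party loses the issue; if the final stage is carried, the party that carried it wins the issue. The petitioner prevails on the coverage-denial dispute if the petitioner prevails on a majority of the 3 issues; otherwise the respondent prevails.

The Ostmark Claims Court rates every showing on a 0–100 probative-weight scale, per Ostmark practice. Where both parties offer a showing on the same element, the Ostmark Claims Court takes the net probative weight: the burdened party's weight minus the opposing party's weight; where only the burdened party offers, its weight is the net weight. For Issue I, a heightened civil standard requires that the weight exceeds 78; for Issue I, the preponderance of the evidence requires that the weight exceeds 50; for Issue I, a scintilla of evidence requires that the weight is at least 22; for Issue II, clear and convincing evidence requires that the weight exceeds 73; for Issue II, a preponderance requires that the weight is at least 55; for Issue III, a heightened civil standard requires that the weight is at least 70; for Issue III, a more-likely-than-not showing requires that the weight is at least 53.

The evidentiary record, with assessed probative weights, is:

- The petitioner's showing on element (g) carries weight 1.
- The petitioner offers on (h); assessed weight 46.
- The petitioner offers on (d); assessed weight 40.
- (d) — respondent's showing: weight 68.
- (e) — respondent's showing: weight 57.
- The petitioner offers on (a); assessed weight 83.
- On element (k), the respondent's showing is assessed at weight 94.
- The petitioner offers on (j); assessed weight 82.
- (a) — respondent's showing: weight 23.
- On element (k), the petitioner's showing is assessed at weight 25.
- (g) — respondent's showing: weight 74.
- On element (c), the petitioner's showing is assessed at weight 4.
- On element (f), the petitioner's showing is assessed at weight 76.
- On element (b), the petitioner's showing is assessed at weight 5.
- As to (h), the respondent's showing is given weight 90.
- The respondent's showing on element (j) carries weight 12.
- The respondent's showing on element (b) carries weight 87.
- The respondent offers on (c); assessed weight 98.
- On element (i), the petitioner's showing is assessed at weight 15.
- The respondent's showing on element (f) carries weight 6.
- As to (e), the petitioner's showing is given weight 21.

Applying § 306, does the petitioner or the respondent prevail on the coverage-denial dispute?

— Issue I —
Stage I.1 — burden on petitioner; standard: the preponderance of the evidence (weight exceeds 50).
    (a): 83 − 23 = 60 > 50 [met]
  All elements met. The burden passes to the respondent.
Stage I.2 — burden on respondent; standard: a heightened civil standard (weight exceeds 78).
    (b): 87 − 5 = 82 > 78 [met]
    (c): 98 − 4 = 94 > 78 [met]
  Stage I.2 carried; the burden remains with the respondent.
Stage I.3 — burden on respondent; standard: a scintilla of evidence (weight is at least 22).
    (d): 68 − 40 = 28 ≥ 22 [met]
    (e): 57 − 21 = 36 ≥ 22 [met]
  The respondent carries the last stage.
All stages carried — the respondent prevails on this issue.
— Issue II —
Stage II.1 — burden on petitioner; standard: a preponderance (weight is at least 55).
    (f): 76 − 6 = 70 ≥ 55 [met]
  All elements met. The burden passes to the respondent.
Stage II.2 — burden on respondent; standard: clear and convincing evidence (weight exceeds 73).
    (g): 74 − 1 = 73 ≤ 73 [not met]
  Stage II.2 not carried; the respondent fails its burden.
The analysis ends at Stage II.2; the petitioner prevails on this issue.
— Issue III —
At Stage III.1 the petitioner must meet a heightened civil standard (weight is at least 70): on (j) the weight is 82 less the opposing 12 gives net 70, ≥ 70, so (j) meets the standard.
  The petitioner carries Stage III.1; the respondent now bears the burden.
At Stage III.2 the respondent must meet a more-likely-than-not showing (weight is at least 53): on (k) the weight is 94 less the opposing 25 gives net 69, which does reach 53, so (k) meets the standard.
  Stage III.2 carried; the final stage is satisfied.
Every stage carried; the respondent prevails on this issue.
Per-issue: Issue I → respondent; Issue II → petitioner; Issue III → respondent. The petitioner must prevail on a majority of issues; overall, the respondent prevails.

respondent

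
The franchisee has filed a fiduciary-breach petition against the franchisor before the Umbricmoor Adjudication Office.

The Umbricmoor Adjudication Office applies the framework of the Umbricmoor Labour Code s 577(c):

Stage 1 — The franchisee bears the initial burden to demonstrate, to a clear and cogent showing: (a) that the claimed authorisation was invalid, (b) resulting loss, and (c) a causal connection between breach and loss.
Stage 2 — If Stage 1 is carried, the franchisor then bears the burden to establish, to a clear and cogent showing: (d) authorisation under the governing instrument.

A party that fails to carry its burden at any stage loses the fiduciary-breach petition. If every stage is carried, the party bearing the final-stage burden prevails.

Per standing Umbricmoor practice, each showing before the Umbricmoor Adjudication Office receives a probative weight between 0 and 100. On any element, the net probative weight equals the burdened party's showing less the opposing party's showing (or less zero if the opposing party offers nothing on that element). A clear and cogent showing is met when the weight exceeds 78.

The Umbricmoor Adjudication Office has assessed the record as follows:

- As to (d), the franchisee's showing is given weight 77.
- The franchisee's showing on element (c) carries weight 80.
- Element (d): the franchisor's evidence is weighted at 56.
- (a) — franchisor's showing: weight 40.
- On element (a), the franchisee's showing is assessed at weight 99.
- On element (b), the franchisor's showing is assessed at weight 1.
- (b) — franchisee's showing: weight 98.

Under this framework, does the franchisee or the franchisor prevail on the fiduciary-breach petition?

At Stage 1 the franchisee must meet a clear and cogent showing (weight exceeds 78): on (a) the weight is 99 less the opposing 40 gives net 59, which does not exceed 78, so (a) does not meet the standard; on (b) the weight is 98 less the opposing 1 gives net 97, > 78, so (b) meets the standard; on (c) the weight is 80, which does exceed 78, so (c) meets the standard.
  Stage 1 not carried; the franchisee fails its burden.
The analysis ends at Stage 1; the franchisor prevails.

franchisor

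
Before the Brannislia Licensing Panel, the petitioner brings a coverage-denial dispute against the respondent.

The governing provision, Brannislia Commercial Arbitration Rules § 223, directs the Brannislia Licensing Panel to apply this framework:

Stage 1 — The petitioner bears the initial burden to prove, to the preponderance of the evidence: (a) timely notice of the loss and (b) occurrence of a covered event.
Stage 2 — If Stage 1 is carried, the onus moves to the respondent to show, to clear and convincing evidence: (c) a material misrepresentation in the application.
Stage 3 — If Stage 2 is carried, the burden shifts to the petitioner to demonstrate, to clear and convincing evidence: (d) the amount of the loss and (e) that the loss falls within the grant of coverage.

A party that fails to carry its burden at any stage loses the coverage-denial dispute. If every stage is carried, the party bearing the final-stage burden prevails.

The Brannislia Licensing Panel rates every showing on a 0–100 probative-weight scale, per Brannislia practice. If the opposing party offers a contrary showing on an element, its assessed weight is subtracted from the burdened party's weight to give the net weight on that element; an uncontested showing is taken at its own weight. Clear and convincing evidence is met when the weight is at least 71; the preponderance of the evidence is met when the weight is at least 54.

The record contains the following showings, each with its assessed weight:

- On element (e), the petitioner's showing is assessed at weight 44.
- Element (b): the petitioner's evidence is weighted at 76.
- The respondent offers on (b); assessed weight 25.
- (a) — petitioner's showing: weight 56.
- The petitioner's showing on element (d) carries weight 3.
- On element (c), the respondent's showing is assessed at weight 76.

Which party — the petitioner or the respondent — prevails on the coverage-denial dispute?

respondent

Stage 1 (petitioner, the preponderance of the evidence, weight is at least 54): (a) 56 ≥ 54 — meets; (b) net 76−25=51 < 54 — fails.
  Not every element is met, so the petitioner fails to carry Stage 1.
The respondent prevails.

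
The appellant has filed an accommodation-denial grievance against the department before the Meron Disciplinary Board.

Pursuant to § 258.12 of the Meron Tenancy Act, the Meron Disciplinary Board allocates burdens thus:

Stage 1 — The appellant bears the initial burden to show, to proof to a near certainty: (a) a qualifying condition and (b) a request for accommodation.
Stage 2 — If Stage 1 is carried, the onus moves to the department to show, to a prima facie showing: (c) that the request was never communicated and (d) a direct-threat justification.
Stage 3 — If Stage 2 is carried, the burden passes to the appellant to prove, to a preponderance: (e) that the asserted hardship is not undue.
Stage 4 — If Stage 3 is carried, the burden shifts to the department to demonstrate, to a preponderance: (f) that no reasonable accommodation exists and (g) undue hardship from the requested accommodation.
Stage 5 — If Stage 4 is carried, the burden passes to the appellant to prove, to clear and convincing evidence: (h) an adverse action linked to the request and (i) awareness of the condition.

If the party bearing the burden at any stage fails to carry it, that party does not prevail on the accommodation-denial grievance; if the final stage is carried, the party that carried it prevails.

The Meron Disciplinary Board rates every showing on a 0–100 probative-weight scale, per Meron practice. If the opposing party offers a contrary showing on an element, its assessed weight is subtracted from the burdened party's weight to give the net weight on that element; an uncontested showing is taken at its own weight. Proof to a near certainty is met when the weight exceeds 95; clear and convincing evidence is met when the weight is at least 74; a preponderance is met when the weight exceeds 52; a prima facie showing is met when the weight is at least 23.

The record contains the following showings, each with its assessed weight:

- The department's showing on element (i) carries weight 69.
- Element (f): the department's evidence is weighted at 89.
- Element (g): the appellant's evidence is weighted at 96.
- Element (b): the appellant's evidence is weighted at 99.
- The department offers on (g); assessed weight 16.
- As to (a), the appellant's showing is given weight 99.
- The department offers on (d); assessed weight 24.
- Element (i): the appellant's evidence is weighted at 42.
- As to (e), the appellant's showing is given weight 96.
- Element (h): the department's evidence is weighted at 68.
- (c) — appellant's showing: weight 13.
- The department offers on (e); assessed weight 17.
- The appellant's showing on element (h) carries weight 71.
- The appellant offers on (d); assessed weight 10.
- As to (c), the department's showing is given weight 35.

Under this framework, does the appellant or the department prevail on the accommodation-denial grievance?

appellant

Stage 1 — burden on appellant; standard: proof to a near certainty (weight exceeds 95).
    (a): 99 > 95 [met]
    (b): 99 > 95 [met]
  Stage 1 is satisfied; the onus moves to the department.
Stage 2 — burden on department; standard: a prima facie showing (weight is at least 23).
    (c): 35 − 13 = 22 < 23 [not met]
    (d): 24 − 10 = 14 < 23 [not met]
  The department does not carry Stage 2.
The analysis ends at Stage 2; the appellant prevails.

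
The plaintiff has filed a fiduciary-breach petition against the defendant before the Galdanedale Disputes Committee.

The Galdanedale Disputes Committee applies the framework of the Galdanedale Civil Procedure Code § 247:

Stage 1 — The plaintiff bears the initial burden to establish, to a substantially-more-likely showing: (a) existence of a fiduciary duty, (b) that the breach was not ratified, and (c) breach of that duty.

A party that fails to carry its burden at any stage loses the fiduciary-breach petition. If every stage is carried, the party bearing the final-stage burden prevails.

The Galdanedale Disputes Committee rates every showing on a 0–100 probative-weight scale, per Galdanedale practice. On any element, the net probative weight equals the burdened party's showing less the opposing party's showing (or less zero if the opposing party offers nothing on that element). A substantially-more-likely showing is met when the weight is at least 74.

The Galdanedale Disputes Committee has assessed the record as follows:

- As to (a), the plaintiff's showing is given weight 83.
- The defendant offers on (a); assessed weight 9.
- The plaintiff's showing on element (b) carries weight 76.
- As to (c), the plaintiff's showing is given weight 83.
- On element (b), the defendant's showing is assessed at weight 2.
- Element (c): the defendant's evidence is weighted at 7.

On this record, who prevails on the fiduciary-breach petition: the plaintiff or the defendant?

Stage 1 — burden on plaintiff; standard: a substantially-more-likely showing (weight is at least 74).
    (a): 83 − 9 = 74 ≥ 74 [met]
    (b): 76 − 2 = 74 ≥ 74 [met]
    (c): 83 − 7 = 76 ≥ 74 [met]
  The plaintiff carries the last stage.
Every stage carried; the plaintiff prevails.

plaintiff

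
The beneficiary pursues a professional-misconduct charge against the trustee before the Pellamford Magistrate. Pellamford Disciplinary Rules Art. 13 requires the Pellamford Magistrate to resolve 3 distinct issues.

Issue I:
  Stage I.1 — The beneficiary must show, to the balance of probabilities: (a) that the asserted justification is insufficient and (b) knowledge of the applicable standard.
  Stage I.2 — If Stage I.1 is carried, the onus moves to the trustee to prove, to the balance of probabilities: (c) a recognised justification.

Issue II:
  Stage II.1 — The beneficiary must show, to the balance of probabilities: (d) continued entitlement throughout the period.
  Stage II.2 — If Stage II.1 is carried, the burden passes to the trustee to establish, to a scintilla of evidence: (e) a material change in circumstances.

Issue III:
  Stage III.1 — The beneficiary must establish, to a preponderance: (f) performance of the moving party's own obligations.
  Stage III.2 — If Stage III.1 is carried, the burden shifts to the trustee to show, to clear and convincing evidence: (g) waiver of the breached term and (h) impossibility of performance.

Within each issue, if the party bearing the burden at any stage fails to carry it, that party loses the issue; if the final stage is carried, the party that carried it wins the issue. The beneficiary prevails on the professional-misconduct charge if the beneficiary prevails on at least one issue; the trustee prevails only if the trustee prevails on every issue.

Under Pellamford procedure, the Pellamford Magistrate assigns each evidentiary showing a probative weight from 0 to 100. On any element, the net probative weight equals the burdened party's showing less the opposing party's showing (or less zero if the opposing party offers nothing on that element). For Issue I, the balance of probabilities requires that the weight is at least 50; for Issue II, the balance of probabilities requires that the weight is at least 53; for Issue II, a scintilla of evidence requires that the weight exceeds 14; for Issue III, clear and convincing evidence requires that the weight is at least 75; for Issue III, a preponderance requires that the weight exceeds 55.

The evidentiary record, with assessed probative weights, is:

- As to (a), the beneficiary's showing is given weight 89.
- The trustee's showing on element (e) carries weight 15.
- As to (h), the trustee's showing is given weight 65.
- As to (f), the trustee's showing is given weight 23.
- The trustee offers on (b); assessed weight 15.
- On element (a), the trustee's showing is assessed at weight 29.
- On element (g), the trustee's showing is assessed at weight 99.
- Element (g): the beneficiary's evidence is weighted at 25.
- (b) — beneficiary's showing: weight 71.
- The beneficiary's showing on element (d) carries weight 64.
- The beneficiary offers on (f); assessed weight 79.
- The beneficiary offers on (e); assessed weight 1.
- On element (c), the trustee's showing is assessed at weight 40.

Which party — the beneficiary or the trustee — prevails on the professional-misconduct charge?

beneficiary

— Issue I —
Stage I.1 — burden on beneficiary; standard: the balance of probabilities (weight is at least 50).
    (a): 89 − 29 = 60 ≥ 50 [met]
    (b): 71 − 15 = 56 ≥ 50 [met]
  Stage I.1 is satisfied; the onus moves to the trustee.
Stage I.2 — burden on trustee; standard: the balance of probabilities (weight is at least 50).
    (c): 40 < 50 [not met]
  Stage I.2 not carried; the trustee fails its burden.
The beneficiary prevails on this issue.
— Issue II —
Stage II.1 — burden on beneficiary; standard: the balance of probabilities (weight is at least 53).
    (d): 64 ≥ 53 [met]
  The beneficiary carries Stage II.1; the trustee now bears the burden.
Stage II.2 — burden on trustee; standard: a scintilla of evidence (weight exceeds 14).
    (e): 15 − 1 = 14 ≤ 14 [not met]
  Stage II.2 not carried; the trustee fails its burden.
So the beneficiary prevails on this issue.
— Issue III —
At Stage III.1 the beneficiary must meet a preponderance (weight exceeds 55): on (f) the weight is 79 less the opposing 23 gives net 56, > 55, so (f) meets the standard.
  All elements met. The burden passes to the trustee.
At Stage III.2 the trustee must meet clear and convincing evidence (weight is at least 75): on (g) the weight is 99 less the opposing 25 gives net 74, which does not reach 75, so (g) does not meet the standard; on (h) the weight is 65, which does not reach 75, so (h) does not meet the standard.
  The trustee does not carry Stage III.2.
So the beneficiary prevails on this issue.
Per-issue: Issue I → beneficiary; Issue II → beneficiary; Issue III → beneficiary. The beneficiary must prevail on at least one issue; overall, the beneficiary prevails.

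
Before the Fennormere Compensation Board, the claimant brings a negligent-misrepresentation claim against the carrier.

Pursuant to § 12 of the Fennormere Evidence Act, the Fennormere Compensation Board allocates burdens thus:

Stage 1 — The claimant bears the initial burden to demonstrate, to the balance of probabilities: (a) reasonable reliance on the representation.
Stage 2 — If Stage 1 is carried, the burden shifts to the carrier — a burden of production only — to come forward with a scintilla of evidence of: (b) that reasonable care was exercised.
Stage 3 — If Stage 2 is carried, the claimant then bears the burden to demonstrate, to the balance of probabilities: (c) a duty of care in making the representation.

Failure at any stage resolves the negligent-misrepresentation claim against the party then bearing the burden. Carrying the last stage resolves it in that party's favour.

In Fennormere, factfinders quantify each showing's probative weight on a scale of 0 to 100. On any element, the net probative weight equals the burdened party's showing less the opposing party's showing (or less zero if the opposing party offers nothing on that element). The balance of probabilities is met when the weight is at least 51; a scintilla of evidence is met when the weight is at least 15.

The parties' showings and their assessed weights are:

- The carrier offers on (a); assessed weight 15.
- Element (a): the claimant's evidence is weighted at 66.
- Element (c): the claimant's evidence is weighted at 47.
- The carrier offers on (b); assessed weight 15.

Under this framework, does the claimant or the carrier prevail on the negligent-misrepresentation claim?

carrier

Stage 1 (claimant, the balance of probabilities, weight is at least 51): (a) net 66−15=51 ≥ 51 — meets.
  The claimant carries Stage 1; the carrier now bears the burden.
Stage 2 (carrier, a scintilla of evidence, weight is at least 15): (b) 15 ≥ 15 — meets.
  Stage 2 is satisfied; the onus moves to the claimant.
Stage 3 (claimant, the balance of probabilities, weight is at least 51): (c) 47 < 51 — fails.
  The claimant does not carry Stage 3.
The analysis ends at Stage 3; the carrier prevails.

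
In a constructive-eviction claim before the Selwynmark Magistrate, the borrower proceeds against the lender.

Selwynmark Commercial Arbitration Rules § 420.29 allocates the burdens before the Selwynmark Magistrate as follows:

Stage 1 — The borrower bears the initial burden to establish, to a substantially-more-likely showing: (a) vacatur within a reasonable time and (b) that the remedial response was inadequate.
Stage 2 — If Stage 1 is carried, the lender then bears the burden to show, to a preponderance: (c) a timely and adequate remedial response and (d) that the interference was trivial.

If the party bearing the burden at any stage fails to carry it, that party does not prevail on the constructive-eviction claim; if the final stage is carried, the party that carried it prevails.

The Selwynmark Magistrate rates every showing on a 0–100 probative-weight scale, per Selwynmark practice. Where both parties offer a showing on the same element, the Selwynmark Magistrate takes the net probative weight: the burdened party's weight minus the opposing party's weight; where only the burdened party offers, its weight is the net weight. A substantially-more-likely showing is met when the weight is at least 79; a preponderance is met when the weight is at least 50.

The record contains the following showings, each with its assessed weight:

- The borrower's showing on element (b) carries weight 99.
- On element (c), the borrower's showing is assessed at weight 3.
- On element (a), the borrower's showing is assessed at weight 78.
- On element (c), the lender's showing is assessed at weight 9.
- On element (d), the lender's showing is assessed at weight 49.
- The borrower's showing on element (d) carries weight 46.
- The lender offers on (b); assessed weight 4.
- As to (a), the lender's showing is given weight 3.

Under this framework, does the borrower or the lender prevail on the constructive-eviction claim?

lender

At Stage 1 the borrower must meet a substantially-more-likely showing (weight is at least 79): on (a) the weight is 78 less the opposing 3 gives net 75, < 79, so (a) does not meet the standard; on (b) the weight is 99 less the opposing 4 gives net 95, ≥ 79, so (b) meets the standard.
  Stage 1 not carried; the borrower fails its burden.
The analysis ends at Stage 1; the lender prevails.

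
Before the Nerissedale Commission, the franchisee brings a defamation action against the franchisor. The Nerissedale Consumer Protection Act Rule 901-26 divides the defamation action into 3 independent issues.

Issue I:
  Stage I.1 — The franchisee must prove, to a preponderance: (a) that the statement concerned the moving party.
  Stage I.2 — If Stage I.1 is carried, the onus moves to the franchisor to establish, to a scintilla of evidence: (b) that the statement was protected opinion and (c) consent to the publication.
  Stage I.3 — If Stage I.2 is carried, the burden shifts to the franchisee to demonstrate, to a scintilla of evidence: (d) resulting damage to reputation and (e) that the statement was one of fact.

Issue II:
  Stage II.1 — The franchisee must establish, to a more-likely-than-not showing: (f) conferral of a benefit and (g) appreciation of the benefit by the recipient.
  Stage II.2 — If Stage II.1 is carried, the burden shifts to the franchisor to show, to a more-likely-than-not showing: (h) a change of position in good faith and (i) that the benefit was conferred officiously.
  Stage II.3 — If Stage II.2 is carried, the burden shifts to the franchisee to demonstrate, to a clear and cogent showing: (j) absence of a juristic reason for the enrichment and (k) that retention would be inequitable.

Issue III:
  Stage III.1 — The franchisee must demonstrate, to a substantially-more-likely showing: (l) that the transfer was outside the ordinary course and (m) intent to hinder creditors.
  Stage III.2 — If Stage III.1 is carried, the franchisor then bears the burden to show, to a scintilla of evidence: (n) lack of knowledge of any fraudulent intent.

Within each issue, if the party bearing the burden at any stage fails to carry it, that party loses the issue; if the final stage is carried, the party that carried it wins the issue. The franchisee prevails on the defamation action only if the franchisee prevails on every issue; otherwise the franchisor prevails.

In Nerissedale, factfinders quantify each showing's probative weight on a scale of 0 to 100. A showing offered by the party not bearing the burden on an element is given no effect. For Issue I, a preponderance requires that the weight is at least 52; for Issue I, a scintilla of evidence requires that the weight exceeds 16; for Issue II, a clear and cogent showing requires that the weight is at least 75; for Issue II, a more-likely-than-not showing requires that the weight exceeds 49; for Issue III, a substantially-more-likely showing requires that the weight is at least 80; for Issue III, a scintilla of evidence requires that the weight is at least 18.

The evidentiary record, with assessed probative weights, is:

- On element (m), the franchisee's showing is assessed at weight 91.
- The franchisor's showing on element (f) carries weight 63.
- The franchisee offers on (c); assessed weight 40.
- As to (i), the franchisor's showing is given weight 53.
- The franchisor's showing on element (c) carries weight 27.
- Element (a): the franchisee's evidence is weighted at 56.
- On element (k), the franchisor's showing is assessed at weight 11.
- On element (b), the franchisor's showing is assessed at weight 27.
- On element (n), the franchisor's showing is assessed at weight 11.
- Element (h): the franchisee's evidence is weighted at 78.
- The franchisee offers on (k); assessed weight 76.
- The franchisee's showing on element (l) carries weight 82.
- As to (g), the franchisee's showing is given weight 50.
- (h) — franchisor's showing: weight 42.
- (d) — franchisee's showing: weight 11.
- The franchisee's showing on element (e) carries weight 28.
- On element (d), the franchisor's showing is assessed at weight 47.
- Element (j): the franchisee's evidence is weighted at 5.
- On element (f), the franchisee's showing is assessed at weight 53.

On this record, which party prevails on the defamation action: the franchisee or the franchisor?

franchisor

— Issue I —
At Stage I.1 the franchisee must meet a preponderance (weight is at least 52): on (a) the weight is 56, which does reach 52, so (a) meets the standard.
  The franchisee carries Stage I.1; the franchisor now bears the burden.
At Stage I.2 the franchisor must meet a scintilla of evidence (weight exceeds 16): on (b) the weight is 27, which does exceed 16, so (b) meets the standard; on (c) the weight is 27 (the franchisee's 40 is given no effect), > 16, so (c) meets the standard.
  Stage I.2 carried; the burden shifts to the franchisee.
At Stage I.3 the franchisee must meet a scintilla of evidence (weight exceeds 16): on (d) the weight is 11 (the franchisor's 47 is given no effect), ≤ 16, so (d) does not meet the standard; on (e) the weight is 28, > 16, so (e) meets the standard.
  Stage I.3 not carried; the franchisee fails its burden.
So the franchisor prevails on this issue.
— Issue II —
Stage II.1 (franchisee, a more-likely-than-not showing, weight exceeds 49): (f) 53 (franchisor's 63 disregarded) > 49 — meets; (g) 50 > 49 — meets.
  The franchisee carries Stage II.1; the franchisor now bears the burden.
Stage II.2 (franchisor, a more-likely-than-not showing, weight exceeds 49): (h) 42 (franchisee's 78 disregarded) ≤ 49 — fails; (i) 53 > 49 — meets.
  Stage II.2 not carried; the franchisor fails its burden.
So the franchisee prevails on this issue.
— Issue III —
At Stage III.1 the franchisee must meet a substantially-more-likely showing (weight is at least 80): on (l) the weight is 82, which does reach 80, so (l) meets the standard; on (m) the weight is 91, which does reach 80, so (m) meets the standard.
  The franchisee carries Stage III.1; the franchisor now bears the burden.
At Stage III.2 the franchisor must meet a scintilla of evidence (weight is at least 18): on (n) the weight is 11, which does not reach 18, so (n) does not meet the standard.
  The franchisor does not carry Stage III.2.
The franchisee prevails on this issue.
Per-issue: Issue I → franchisor; Issue II → franchisee; Issue III → franchisee. The franchisee must prevail on every issue; overall, the franchisor prevails.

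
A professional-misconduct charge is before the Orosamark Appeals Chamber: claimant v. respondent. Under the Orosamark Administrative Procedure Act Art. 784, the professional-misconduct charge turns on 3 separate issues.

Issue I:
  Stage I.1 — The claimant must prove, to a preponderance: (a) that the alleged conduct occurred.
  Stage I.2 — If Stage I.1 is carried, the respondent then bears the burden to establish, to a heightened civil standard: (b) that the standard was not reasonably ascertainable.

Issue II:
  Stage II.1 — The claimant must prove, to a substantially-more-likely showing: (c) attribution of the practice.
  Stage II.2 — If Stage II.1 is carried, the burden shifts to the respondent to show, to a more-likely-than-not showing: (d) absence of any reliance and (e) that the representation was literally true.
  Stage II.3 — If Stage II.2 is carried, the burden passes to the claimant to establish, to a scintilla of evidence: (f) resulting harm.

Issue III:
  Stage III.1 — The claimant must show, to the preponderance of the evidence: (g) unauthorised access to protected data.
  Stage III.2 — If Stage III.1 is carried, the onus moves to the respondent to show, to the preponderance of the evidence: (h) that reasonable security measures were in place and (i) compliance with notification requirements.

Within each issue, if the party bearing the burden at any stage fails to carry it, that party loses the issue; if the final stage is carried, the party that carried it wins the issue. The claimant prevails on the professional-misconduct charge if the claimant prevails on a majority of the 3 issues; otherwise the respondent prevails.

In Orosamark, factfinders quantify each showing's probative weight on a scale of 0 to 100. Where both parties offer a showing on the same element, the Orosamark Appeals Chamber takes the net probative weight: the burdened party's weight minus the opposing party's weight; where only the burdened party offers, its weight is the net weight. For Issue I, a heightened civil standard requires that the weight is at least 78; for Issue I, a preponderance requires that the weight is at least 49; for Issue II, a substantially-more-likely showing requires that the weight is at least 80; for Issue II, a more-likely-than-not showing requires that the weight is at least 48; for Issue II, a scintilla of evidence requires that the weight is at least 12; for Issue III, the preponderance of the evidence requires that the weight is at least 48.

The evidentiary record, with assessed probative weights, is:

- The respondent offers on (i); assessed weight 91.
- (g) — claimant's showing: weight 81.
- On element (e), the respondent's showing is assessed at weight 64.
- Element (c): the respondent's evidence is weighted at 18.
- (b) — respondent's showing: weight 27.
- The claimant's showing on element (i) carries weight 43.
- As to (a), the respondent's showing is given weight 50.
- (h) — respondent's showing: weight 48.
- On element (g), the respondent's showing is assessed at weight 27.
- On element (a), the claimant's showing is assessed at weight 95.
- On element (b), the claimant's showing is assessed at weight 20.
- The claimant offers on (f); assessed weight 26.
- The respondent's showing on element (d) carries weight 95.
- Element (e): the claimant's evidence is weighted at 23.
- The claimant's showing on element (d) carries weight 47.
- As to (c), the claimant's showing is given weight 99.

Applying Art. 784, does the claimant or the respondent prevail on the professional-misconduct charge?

— Issue I —
At Stage I.1 the claimant must meet a preponderance (weight is at least 49): on (a) the weight is 95 less the opposing 50 gives net 45, < 49, so (a) does not meet the standard.
  Not every element is met, so the claimant fails to carry Stage I.1.
The analysis ends at Stage I.1; the respondent prevails on this issue.
— Issue II —
At Stage II.1 the claimant must meet a substantially-more-likely showing (weight is at least 80): on (c) the weight is 99 less the opposing 18 gives net 81, which does reach 80, so (c) meets the standard.
  The claimant carries Stage II.1; the respondent now bears the burden.
At Stage II.2 the respondent must meet a more-likely-than-not showing (weight is at least 48): on (d) the weight is 95 less the opposing 47 gives net 48, ≥ 48, so (d) meets the standard; on (e) the weight is 64 less the opposing 23 gives net 41, < 48, so (e) does not meet the standard.
  Not every element is met, so the respondent fails to carry Stage II.2.
The claimant prevails on this issue.
— Issue III —
Stage III.1 — burden on claimant; standard: the preponderance of the evidence (weight is at least 48).
    (g): 81 − 27 = 54 ≥ 48 [met]
  Stage III.1 carried; the burden shifts to the respondent.
Stage III.2 — burden on respondent; standard: the preponderance of the evidence (weight is at least 48).
    (h): 48 ≥ 48 [met]
    (i): 91 − 43 = 48 ≥ 48 [met]
  The respondent carries the last stage.
All stages carried — the respondent prevails on this issue.
Per-issue: Issue I → respondent; Issue II → claimant; Issue III → respondent. The claimant must prevail on a majority of issues; overall, the respondent prevails.

respondent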